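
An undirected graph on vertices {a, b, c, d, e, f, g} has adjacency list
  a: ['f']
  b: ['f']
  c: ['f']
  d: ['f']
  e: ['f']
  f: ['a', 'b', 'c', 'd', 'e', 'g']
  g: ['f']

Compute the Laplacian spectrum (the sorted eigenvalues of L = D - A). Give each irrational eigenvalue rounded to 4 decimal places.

Reading degrees in the order [a, b, c, d, e, f, g] gives [1, 1, 1, 1, 1, 6, 1]; set D = diag(1, 1, 1, 1, 1, 6, 1) and form L = D - A. Diagonalising L (or applying a numerical eigensolver to the 7x7 matrix) gives the spectrum above.

[0, 1, 1, 1, 1, 1, 7]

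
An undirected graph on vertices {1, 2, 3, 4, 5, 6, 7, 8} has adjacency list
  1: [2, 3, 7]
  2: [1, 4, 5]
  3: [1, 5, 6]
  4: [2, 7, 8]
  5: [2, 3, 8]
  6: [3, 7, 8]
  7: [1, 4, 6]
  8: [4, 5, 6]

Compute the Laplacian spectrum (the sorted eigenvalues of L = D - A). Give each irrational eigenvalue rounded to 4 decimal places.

[0, 2, 2, 2, 4, 4, 4, 6]

Each diagonal entry of L is the vertex degree and each off-diagonal entry is -1 where an edge is present, 0 otherwise; in the order [1, 2, 3, 4, 5, 6, 7, 8] the diagonal is [3, 3, 3, 3, 3, 3, 3, 3]. Diagonalising L (or applying a numerical eigensolver to the 8x8 matrix) gives the spectrum above.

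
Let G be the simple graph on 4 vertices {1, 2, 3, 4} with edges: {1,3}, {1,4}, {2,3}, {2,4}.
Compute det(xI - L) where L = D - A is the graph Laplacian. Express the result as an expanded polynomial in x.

x^4 - 8x^3 + 20x^2 - 16x

Each diagonal entry of L is the vertex degree and each off-diagonal entry is -1 where an edge is present, 0 otherwise; in the order [1, 2, 3, 4] the diagonal is [2, 2, 2, 2]. The eigenvalues of L are [0, 2, 2, 4]; the characteristic polynomial is the product of (x - lambda_i), which multiplies out to x^4 - 8x^3 + 20x^2 - 16x. Since p(0) = det(-L) = 0, x divides p(x). The largest eigenvalue, 4, is at most the vertex count 4.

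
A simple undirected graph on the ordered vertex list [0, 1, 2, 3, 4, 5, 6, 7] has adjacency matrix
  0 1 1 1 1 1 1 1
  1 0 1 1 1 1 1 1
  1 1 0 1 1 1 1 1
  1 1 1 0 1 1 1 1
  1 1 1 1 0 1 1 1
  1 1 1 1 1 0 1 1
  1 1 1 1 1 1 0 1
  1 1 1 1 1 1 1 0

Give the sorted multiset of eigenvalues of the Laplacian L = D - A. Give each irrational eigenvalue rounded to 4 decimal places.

[0, 8, 8, 8, 8, 8, 8, 8]

Reading degrees in the order [0, 1, 2, 3, 4, 5, 6, 7] gives [7, 7, 7, 7, 7, 7, 7, 7]; set D = diag(7, 7, 7, 7, 7, 7, 7, 7) and form L = D - A. Since every row of L sums to 0, the all-ones vector is in the kernel and 0 is an eigenvalue. By the matrix-tree theorem the graph has (1/8) * product of the nonzero eigenvalues = 262144 spanning trees. The largest eigenvalue, 8, is at most the vertex count 8.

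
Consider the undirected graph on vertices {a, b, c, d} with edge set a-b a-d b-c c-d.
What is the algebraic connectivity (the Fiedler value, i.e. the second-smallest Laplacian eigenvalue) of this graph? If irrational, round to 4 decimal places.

2

Each diagonal entry of L is the vertex degree and each off-diagonal entry is -1 where an edge is present, 0 otherwise; in the order [a, b, c, d] the diagonal is [2, 2, 2, 2]. The smallest Laplacian eigenvalue is always 0. The next one, lambda_2 = 2, measures how hard the graph is to disconnect: larger values mean better connectivity. The eigenvalues sum to 8, which equals trace(L) = 2|E|. By the matrix-tree theorem the graph has (1/4) * product of the nonzero eigenvalues = 4 spanning trees.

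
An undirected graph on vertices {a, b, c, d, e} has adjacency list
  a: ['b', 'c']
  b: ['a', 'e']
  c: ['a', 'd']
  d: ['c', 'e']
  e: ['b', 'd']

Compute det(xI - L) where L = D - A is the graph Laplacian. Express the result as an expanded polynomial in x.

x^5 - 10x^4 + 35x^3 - 50x^2 + 25x

Each diagonal entry of L is the vertex degree and each off-diagonal entry is -1 where an edge is present, 0 otherwise; in the order [a, b, c, d, e] the diagonal is [2, 2, 2, 2, 2]. Computing det(xI - L) by cofactor expansion (or equivalently via sum-over-permutations) gives x^5 - 10x^4 + 35x^3 - 50x^2 + 25x. Since p(0) = det(-L) = 0, x divides p(x). The largest eigenvalue, 3.6180, is at most the vertex count 5.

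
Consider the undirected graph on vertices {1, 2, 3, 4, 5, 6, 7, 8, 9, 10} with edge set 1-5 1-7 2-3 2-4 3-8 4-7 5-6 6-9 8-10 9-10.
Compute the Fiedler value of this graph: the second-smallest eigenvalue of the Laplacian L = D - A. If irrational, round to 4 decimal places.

With the vertex order [1, 2, 3, 4, 5, 6, 7, 8, 9, 10], the degrees are [2, 2, 2, 2, 2, 2, 2, 2, 2, 2], giving D = diag(2, 2, 2, 2, 2, 2, 2, 2, 2, 2) and L = D - A. Computing the eigenvalues of L and sorting gives [0, 0.3820, 0.3820, 1.3820, 1.3820, 2.6180, 2.6180, 3.6180, 3.6180, 4]. The Fiedler value lambda_2 = 0.3820 is strictly positive, so the graph is connected.

0.3820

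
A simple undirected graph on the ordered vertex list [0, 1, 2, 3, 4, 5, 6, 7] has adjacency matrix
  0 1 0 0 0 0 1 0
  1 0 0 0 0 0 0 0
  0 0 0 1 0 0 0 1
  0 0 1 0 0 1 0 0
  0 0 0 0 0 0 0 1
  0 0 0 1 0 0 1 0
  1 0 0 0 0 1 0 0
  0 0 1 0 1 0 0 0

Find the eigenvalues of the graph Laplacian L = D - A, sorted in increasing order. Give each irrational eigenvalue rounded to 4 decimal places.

[0, 0.1522, 0.5858, 1.2346, 2, 2.7654, 3.4142, 3.8478]

Each diagonal entry of L is the vertex degree and each off-diagonal entry is -1 where an edge is present, 0 otherwise; in the order [0, 1, 2, 3, 4, 5, 6, 7] the diagonal is [2, 1, 2, 2, 1, 2, 2, 2]. Since every row of L sums to 0, the all-ones vector is in the kernel and 0 is an eigenvalue. There is one zero in the spectrum, matching the 1 component. The largest eigenvalue, 3.8478, is at most the vertex count 8.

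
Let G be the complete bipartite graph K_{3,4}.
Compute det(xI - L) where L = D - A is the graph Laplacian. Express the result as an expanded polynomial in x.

x^7 - 24x^6 + 234x^5 - 1192x^4 + 3357x^3 - 4968x^2 + 3024x

The graph has 7 vertices and degree multiset [4, 4, 4, 3, 3, 3, 3]; D is the diagonal matrix of degrees and L = D - A. Computing det(xI - L) by cofactor expansion (or equivalently via sum-over-permutations) gives x^7 - 24x^6 + 234x^5 - 1192x^4 + 3357x^3 - 4968x^2 + 3024x. Since p(0) = det(-L) = 0, x divides p(x). The largest eigenvalue, 7, is at most the vertex count 7. The eigenvalues sum to 24, which equals trace(L) = 2|E|.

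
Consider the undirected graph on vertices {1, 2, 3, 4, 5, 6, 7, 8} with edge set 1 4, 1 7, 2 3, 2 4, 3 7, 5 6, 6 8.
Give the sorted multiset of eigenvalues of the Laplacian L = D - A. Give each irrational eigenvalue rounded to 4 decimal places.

Each diagonal entry of L is the vertex degree and each off-diagonal entry is -1 where an edge is present, 0 otherwise; in the order [1, 2, 3, 4, 5, 6, 7, 8] the diagonal is [2, 2, 2, 2, 1, 2, 2, 1]. Diagonalising L (or applying a numerical eigensolver to the 8x8 matrix) gives the spectrum above. The 2 zero eigenvalues correspond to the 2 connected components. There are 2 zeros in the spectrum, matching the 2 components.

[0, 0, 1, 1.3820, 1.3820, 3, 3.6180, 3.6180]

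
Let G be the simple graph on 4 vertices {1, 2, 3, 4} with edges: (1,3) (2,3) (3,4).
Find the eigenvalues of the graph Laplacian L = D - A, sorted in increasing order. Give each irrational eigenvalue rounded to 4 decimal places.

Each diagonal entry of L is the vertex degree and each off-diagonal entry is -1 where an edge is present, 0 otherwise; in the order [1, 2, 3, 4] the diagonal is [1, 1, 3, 1]. Since every row of L sums to 0, the all-ones vector is in the kernel and 0 is an eigenvalue. The eigenvalues sum to 6, which equals trace(L) = 2|E|. There is one zero in the spectrum, matching the 1 component.

[0, 1, 1, 4]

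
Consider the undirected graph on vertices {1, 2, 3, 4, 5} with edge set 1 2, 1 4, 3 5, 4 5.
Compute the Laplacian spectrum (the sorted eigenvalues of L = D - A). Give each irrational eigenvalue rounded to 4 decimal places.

With the vertex order [1, 2, 3, 4, 5], the degrees are [2, 1, 1, 2, 2], giving D = diag(2, 1, 1, 2, 2) and L = D - A. The multiplicity of 0 as a Laplacian eigenvalue equals the number of connected components. The largest eigenvalue, 3.6180, is at most the vertex count 5. There is one zero in the spectrum, matching the 1 component.

[0, 0.3820, 1.3820, 2.6180, 3.6180]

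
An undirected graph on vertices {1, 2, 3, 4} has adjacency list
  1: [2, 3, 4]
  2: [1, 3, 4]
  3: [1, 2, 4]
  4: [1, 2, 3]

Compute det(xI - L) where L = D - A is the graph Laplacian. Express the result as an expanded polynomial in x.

With the vertex order [1, 2, 3, 4], the degrees are [3, 3, 3, 3], giving D = diag(3, 3, 3, 3) and L = D - A. Computing det(xI - L) by cofactor expansion (or equivalently via sum-over-permutations) gives x^4 - 12x^3 + 48x^2 - 64x. Since p(0) = det(-L) = 0, x divides p(x). The eigenvalues sum to 12, which equals trace(L) = 2|E|. By the matrix-tree theorem the graph has (1/4) * product of the nonzero eigenvalues = 16 spanning trees.

x^4 - 12x^3 + 48x^2 - 64x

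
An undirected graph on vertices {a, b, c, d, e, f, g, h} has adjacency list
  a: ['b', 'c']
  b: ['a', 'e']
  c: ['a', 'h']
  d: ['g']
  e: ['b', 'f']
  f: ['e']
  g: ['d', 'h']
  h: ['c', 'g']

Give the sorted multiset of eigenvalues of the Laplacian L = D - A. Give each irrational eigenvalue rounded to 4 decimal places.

[0, 0.1522, 0.5858, 1.2346, 2, 2.7654, 3.4142, 3.8478]

Each diagonal entry of L is the vertex degree and each off-diagonal entry is -1 where an edge is present, 0 otherwise; in the order [a, b, c, d, e, f, g, h] the diagonal is [2, 2, 2, 1, 2, 1, 2, 2]. L is symmetric positive semidefinite, so every eigenvalue is real and nonnegative. The eigenvalues sum to 14, which equals trace(L) = 2|E|.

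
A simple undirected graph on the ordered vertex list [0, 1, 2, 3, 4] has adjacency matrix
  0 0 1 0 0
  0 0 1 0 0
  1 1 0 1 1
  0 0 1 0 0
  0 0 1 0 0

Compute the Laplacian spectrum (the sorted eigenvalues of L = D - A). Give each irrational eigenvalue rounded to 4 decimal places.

[0, 1, 1, 1, 5]

Each diagonal entry of L is the vertex degree and each off-diagonal entry is -1 where an edge is present, 0 otherwise; in the order [0, 1, 2, 3, 4] the diagonal is [1, 1, 4, 1, 1]. L is symmetric positive semidefinite, so every eigenvalue is real and nonnegative. The largest eigenvalue, 5, is at most the vertex count 5. There is one zero in the spectrum, matching the 1 component.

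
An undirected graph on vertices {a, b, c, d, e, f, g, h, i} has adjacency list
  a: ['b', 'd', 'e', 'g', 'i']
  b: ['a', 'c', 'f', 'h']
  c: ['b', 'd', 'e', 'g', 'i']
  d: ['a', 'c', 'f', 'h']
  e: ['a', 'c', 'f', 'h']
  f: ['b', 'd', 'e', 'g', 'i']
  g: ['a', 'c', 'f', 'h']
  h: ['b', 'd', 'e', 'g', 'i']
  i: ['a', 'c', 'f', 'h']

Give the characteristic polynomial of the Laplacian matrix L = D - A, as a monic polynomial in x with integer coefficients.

Each diagonal entry of L is the vertex degree and each off-diagonal entry is -1 where an edge is present, 0 otherwise; in the order [a, b, c, d, e, f, g, h, i] the diagonal is [5, 4, 5, 4, 4, 5, 4, 5, 4]. Computing det(xI - L) by cofactor expansion (or equivalently via sum-over-permutations) gives x^9 - 40x^8 + 690x^7 - 6720x^6 + 40485x^5 - 154704x^4 + 366560x^3 - 492800x^2 + 288000x. Since p(0) = det(-L) = 0, x divides p(x). The largest eigenvalue, 9, is at most the vertex count 9.

x^9 - 40x^8 + 690x^7 - 6720x^6 + 40485x^5 - 154704x^4 + 366560x^3 - 492800x^2 + 288000x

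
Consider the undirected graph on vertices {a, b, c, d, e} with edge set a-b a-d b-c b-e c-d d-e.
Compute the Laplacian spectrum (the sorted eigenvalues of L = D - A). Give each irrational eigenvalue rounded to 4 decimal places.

With the vertex order [a, b, c, d, e], the degrees are [2, 3, 2, 3, 2], giving D = diag(2, 3, 2, 3, 2) and L = D - A. Since every row of L sums to 0, the all-ones vector is in the kernel and 0 is an eigenvalue. There is one zero in the spectrum, matching the 1 component. By the matrix-tree theorem the graph has (1/5) * product of the nonzero eigenvalues = 12 spanning trees.

[0, 2, 2, 3, 5]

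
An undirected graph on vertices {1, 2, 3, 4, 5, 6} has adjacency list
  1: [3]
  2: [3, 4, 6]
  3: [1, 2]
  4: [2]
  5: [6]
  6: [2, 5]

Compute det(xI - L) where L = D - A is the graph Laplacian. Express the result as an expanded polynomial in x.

Each diagonal entry of L is the vertex degree and each off-diagonal entry is -1 where an edge is present, 0 otherwise; in the order [1, 2, 3, 4, 5, 6] the diagonal is [1, 3, 2, 1, 1, 2]. Computing det(xI - L) by cofactor expansion (or equivalently via sum-over-permutations) gives x^6 - 10x^5 + 35x^4 - 52x^3 + 31x^2 - 6x. The constant term is 0 because L is singular (the all-ones vector lies in its kernel). The largest eigenvalue, 4.3028, is at most the vertex count 6. The eigenvalues sum to 10, which equals trace(L) = 2|E|.

x^6 - 10x^5 + 35x^4 - 52x^3 + 31x^2 - 6x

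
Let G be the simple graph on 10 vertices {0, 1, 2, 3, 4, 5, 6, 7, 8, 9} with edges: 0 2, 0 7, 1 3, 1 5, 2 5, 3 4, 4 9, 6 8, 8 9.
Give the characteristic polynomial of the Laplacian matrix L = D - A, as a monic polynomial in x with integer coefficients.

Reading degrees in the order [0, 1, 2, 3, 4, 5, 6, 7, 8, 9] gives [2, 2, 2, 2, 2, 2, 1, 1, 2, 2]; set D = diag(2, 2, 2, 2, 2, 2, 1, 1, 2, 2) and form L = D - A. L has integer entries, so p(x) = det(xI - L) has integer coefficients. Expanding the determinant yields x^10 - 18x^9 + 136x^8 - 560x^7 + 1365x^6 - 2002x^5 + 1716x^4 - 792x^3 + 165x^2 - 10x. Since p(0) = det(-L) = 0, x divides p(x).

x^10 - 18x^9 + 136x^8 - 560x^7 + 1365x^6 - 2002x^5 + 1716x^4 - 792x^3 + 165x^2 - 10x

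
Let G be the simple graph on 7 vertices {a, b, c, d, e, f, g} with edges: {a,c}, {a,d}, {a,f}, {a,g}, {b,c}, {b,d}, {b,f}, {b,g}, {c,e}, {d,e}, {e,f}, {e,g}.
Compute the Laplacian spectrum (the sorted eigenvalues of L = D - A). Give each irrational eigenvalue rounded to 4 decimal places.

[0, 3, 3, 3, 4, 4, 7]

Reading degrees in the order [a, b, c, d, e, f, g] gives [4, 4, 3, 3, 4, 3, 3]; set D = diag(4, 4, 3, 3, 4, 3, 3) and form L = D - A. L is symmetric positive semidefinite, so every eigenvalue is real and nonnegative. The single zero eigenvalue shows the graph is connected. The largest eigenvalue, 7, is at most the vertex count 7.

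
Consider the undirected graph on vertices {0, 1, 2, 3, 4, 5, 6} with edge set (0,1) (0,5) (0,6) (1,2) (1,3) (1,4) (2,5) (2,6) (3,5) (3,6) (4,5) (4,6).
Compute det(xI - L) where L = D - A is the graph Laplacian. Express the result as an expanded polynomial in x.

x^7 - 24x^6 + 234x^5 - 1192x^4 + 3357x^3 - 4968x^2 + 3024x

Reading degrees in the order [0, 1, 2, 3, 4, 5, 6] gives [3, 4, 3, 3, 3, 4, 4]; set D = diag(3, 4, 3, 3, 3, 4, 4) and form L = D - A. The eigenvalues of L are [0, 3, 3, 3, 4, 4, 7]; the characteristic polynomial is the product of (x - lambda_i), which multiplies out to x^7 - 24x^6 + 234x^5 - 1192x^4 + 3357x^3 - 4968x^2 + 3024x. The coefficient of x^6 equals -trace(L) = -24, matching the sum of degrees. The largest eigenvalue, 7, is at most the vertex count 7.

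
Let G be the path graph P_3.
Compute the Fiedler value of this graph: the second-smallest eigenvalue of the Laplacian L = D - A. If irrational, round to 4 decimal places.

1

The graph has 3 vertices and degree multiset [2, 1, 1]; D is the diagonal matrix of degrees and L = D - A. The smallest Laplacian eigenvalue is always 0. The next one, lambda_2 = 1, measures how hard the graph is to disconnect: larger values mean better connectivity.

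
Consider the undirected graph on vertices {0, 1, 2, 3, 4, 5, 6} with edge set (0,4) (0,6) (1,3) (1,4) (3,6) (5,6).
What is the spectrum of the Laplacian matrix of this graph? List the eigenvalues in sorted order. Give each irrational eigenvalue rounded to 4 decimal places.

[0, 0, 0.6972, 1.3820, 2, 3.6180, 4.3028]

With the vertex order [0, 1, 2, 3, 4, 5, 6], the degrees are [2, 2, 0, 2, 2, 1, 3], giving D = diag(2, 2, 0, 2, 2, 1, 3) and L = D - A. Since every row of L sums to 0, the all-ones vector is in the kernel and 0 is an eigenvalue. The 2 zero eigenvalues correspond to the 2 connected components. The eigenvalues sum to 12, which equals trace(L) = 2|E|. The largest eigenvalue, 4.3028, is at most the vertex count 7.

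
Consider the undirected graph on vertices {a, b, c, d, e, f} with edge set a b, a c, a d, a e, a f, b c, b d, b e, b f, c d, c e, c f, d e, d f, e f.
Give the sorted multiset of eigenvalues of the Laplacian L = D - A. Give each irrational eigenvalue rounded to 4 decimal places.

With the vertex order [a, b, c, d, e, f], the degrees are [5, 5, 5, 5, 5, 5], giving D = diag(5, 5, 5, 5, 5, 5) and L = D - A. Diagonalising L (or applying a numerical eigensolver to the 6x6 matrix) gives the spectrum above. By the matrix-tree theorem the graph has (1/6) * product of the nonzero eigenvalues = 1296 spanning trees. There is one zero in the spectrum, matching the 1 component.

[0, 6, 6, 6, 6, 6]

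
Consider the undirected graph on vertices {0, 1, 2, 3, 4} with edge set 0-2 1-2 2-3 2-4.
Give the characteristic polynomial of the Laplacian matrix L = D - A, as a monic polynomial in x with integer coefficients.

x^5 - 8x^4 + 18x^3 - 16x^2 + 5x

Each diagonal entry of L is the vertex degree and each off-diagonal entry is -1 where an edge is present, 0 otherwise; in the order [0, 1, 2, 3, 4] the diagonal is [1, 1, 4, 1, 1]. L has integer entries, so p(x) = det(xI - L) has integer coefficients. Expanding the determinant yields x^5 - 8x^4 + 18x^3 - 16x^2 + 5x. The coefficient of x^4 equals -trace(L) = -8, matching the sum of degrees. The largest eigenvalue, 5, is at most the vertex count 5.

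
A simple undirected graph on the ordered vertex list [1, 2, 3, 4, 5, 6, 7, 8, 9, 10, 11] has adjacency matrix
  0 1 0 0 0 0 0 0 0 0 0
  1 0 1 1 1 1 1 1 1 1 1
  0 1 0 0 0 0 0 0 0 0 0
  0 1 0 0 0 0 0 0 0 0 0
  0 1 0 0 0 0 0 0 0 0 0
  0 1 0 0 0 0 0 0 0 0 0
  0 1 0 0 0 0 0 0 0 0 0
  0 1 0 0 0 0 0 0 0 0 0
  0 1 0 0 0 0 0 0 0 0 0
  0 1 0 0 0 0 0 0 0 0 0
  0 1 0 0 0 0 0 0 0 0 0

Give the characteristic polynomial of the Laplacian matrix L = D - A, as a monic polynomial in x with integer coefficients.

x^11 - 20x^10 + 135x^9 - 480x^8 + 1050x^7 - 1512x^6 + 1470x^5 - 960x^4 + 405x^3 - 100x^2 + 11x

Reading degrees in the order [1, 2, 3, 4, 5, 6, 7, 8, 9, 10, 11] gives [1, 10, 1, 1, 1, 1, 1, 1, 1, 1, 1]; set D = diag(1, 10, 1, 1, 1, 1, 1, 1, 1, 1, 1) and form L = D - A. L has integer entries, so p(x) = det(xI - L) has integer coefficients. Expanding the determinant yields x^11 - 20x^10 + 135x^9 - 480x^8 + 1050x^7 - 1512x^6 + 1470x^5 - 960x^4 + 405x^3 - 100x^2 + 11x. The constant term is 0 because L is singular (the all-ones vector lies in its kernel). The eigenvalues sum to 20, which equals trace(L) = 2|E|.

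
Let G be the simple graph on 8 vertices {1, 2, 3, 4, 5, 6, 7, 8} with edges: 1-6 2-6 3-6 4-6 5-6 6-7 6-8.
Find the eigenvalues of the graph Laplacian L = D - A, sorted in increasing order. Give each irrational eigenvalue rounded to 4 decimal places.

[0, 1, 1, 1, 1, 1, 1, 8]

Each diagonal entry of L is the vertex degree and each off-diagonal entry is -1 where an edge is present, 0 otherwise; in the order [1, 2, 3, 4, 5, 6, 7, 8] the diagonal is [1, 1, 1, 1, 1, 7, 1, 1]. The multiplicity of 0 as a Laplacian eigenvalue equals the number of connected components. The single zero eigenvalue shows the graph is connected.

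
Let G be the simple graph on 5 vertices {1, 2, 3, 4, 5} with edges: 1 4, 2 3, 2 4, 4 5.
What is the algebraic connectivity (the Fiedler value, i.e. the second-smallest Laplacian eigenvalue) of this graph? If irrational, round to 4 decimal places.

0.5188

Each diagonal entry of L is the vertex degree and each off-diagonal entry is -1 where an edge is present, 0 otherwise; in the order [1, 2, 3, 4, 5] the diagonal is [1, 2, 1, 3, 1]. The smallest Laplacian eigenvalue is always 0. The next one, lambda_2 = 0.5188, measures how hard the graph is to disconnect: larger values mean better connectivity. The eigenvalues sum to 8, which equals trace(L) = 2|E|. The largest eigenvalue, 4.1701, is at most the vertex count 5.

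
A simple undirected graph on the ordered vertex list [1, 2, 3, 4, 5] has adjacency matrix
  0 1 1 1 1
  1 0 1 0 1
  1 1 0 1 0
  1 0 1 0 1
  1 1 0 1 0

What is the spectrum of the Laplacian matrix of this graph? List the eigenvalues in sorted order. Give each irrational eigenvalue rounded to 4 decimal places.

[0, 3, 3, 5, 5]

Each diagonal entry of L is the vertex degree and each off-diagonal entry is -1 where an edge is present, 0 otherwise; in the order [1, 2, 3, 4, 5] the diagonal is [4, 3, 3, 3, 3]. L is symmetric positive semidefinite, so every eigenvalue is real and nonnegative. The single zero eigenvalue shows the graph is connected. By the matrix-tree theorem the graph has (1/5) * product of the nonzero eigenvalues = 45 spanning trees. The largest eigenvalue, 5, is at most the vertex count 5.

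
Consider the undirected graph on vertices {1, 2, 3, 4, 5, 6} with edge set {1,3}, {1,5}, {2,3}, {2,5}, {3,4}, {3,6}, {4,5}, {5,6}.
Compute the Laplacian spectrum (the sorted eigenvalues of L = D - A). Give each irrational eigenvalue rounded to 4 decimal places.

Reading degrees in the order [1, 2, 3, 4, 5, 6] gives [2, 2, 4, 2, 4, 2]; set D = diag(2, 2, 4, 2, 4, 2) and form L = D - A. L is symmetric positive semidefinite, so every eigenvalue is real and nonnegative. The single zero eigenvalue shows the graph is connected. There is one zero in the spectrum, matching the 1 component.

[0, 2, 2, 2, 4, 6]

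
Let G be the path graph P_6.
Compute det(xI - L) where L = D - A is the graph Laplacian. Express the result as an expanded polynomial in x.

The graph has 6 vertices and degree multiset [2, 2, 2, 2, 1, 1]; D is the diagonal matrix of degrees and L = D - A. Computing det(xI - L) by cofactor expansion (or equivalently via sum-over-permutations) gives x^6 - 10x^5 + 36x^4 - 56x^3 + 35x^2 - 6x. The coefficient of x^5 equals -trace(L) = -10, matching the sum of degrees. There is one zero in the spectrum, matching the 1 component.

x^6 - 10x^5 + 36x^4 - 56x^3 + 35x^2 - 6x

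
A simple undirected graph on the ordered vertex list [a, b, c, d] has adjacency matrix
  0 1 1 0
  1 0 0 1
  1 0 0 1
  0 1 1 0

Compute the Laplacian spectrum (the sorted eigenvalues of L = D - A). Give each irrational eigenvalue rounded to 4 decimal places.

Reading degrees in the order [a, b, c, d] gives [2, 2, 2, 2]; set D = diag(2, 2, 2, 2) and form L = D - A. Since every row of L sums to 0, the all-ones vector is in the kernel and 0 is an eigenvalue. The single zero eigenvalue shows the graph is connected. There is one zero in the spectrum, matching the 1 component. By the matrix-tree theorem the graph has (1/4) * product of the nonzero eigenvalues = 4 spanning trees.

[0, 2, 2, 4]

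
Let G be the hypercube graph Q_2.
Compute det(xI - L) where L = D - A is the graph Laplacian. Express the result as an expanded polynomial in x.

x^4 - 8x^3 + 20x^2 - 16x

The graph has 4 vertices and degree multiset [2, 2, 2, 2]; D is the diagonal matrix of degrees and L = D - A. The eigenvalues of L are [0, 2, 2, 4]; the characteristic polynomial is the product of (x - lambda_i), which multiplies out to x^4 - 8x^3 + 20x^2 - 16x. The coefficient of x^3 equals -trace(L) = -8, matching the sum of degrees.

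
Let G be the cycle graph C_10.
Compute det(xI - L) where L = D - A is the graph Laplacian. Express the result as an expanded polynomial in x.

The graph has 10 vertices and degree multiset [2, 2, 2, 2, 2, 2, 2, 2, 2, 2]; D is the diagonal matrix of degrees and L = D - A. Computing det(xI - L) by cofactor expansion (or equivalently via sum-over-permutations) gives x^10 - 20x^9 + 170x^8 - 800x^7 + 2275x^6 - 4004x^5 + 4290x^4 - 2640x^3 + 825x^2 - 100x. Since p(0) = det(-L) = 0, x divides p(x). By the matrix-tree theorem the graph has (1/10) * product of the nonzero eigenvalues = 10 spanning trees. The eigenvalues sum to 20, which equals trace(L) = 2|E|.

x^10 - 20x^9 + 170x^8 - 800x^7 + 2275x^6 - 4004x^5 + 4290x^4 - 2640x^3 + 825x^2 - 100x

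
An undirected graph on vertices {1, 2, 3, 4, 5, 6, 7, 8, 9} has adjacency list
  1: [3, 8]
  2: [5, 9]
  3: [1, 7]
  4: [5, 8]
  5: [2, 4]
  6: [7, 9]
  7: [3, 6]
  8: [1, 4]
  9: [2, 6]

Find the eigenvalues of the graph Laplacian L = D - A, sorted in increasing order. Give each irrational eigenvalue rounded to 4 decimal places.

Reading degrees in the order [1, 2, 3, 4, 5, 6, 7, 8, 9] gives [2, 2, 2, 2, 2, 2, 2, 2, 2]; set D = diag(2, 2, 2, 2, 2, 2, 2, 2, 2) and form L = D - A. Since every row of L sums to 0, the all-ones vector is in the kernel and 0 is an eigenvalue. The largest eigenvalue, 3.8794, is at most the vertex count 9.

[0, 0.4679, 0.4679, 1.6527, 1.6527, 3, 3, 3.8794, 3.8794]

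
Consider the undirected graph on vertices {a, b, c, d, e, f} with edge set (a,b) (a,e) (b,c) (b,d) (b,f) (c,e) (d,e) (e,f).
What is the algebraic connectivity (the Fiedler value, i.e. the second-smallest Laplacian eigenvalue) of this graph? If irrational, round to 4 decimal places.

2

Reading degrees in the order [a, b, c, d, e, f] gives [2, 4, 2, 2, 4, 2]; set D = diag(2, 4, 2, 2, 4, 2) and form L = D - A. The sorted Laplacian eigenvalues are [0, 2, 2, 2, 4, 6]; the algebraic connectivity is the second entry, 2. By the matrix-tree theorem the graph has (1/6) * product of the nonzero eigenvalues = 32 spanning trees.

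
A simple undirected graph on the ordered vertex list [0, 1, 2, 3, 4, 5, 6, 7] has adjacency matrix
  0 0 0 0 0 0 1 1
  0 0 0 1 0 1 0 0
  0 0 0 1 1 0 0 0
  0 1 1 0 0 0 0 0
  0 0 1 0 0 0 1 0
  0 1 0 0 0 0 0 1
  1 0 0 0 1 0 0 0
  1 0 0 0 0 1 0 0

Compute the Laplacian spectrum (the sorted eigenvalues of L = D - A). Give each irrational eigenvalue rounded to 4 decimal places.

[0, 0.5858, 0.5858, 2, 2, 3.4142, 3.4142, 4]

Each diagonal entry of L is the vertex degree and each off-diagonal entry is -1 where an edge is present, 0 otherwise; in the order [0, 1, 2, 3, 4, 5, 6, 7] the diagonal is [2, 2, 2, 2, 2, 2, 2, 2]. Since every row of L sums to 0, the all-ones vector is in the kernel and 0 is an eigenvalue. The eigenvalues sum to 16, which equals trace(L) = 2|E|. By the matrix-tree theorem the graph has (1/8) * product of the nonzero eigenvalues = 8 spanning trees.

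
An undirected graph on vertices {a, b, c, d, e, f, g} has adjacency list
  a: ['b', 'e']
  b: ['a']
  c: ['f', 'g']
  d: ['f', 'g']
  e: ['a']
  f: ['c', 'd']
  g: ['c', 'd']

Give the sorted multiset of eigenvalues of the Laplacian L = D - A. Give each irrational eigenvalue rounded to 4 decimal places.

[0, 0, 1, 2, 2, 3, 4]

Each diagonal entry of L is the vertex degree and each off-diagonal entry is -1 where an edge is present, 0 otherwise; in the order [a, b, c, d, e, f, g] the diagonal is [2, 1, 2, 2, 1, 2, 2]. L is symmetric positive semidefinite, so every eigenvalue is real and nonnegative. The 2 zero eigenvalues correspond to the 2 connected components. There are 2 zeros in the spectrum, matching the 2 components.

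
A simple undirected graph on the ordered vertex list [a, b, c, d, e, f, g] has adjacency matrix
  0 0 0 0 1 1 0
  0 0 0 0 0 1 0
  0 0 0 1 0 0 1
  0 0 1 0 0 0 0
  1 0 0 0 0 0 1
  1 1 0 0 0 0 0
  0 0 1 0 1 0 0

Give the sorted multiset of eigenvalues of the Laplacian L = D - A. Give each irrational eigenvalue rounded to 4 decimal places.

[0, 0.1981, 0.7530, 1.5550, 2.4450, 3.2470, 3.8019]

Reading degrees in the order [a, b, c, d, e, f, g] gives [2, 1, 2, 1, 2, 2, 2]; set D = diag(2, 1, 2, 1, 2, 2, 2) and form L = D - A. Diagonalising L (or applying a numerical eigensolver to the 7x7 matrix) gives the spectrum above. The eigenvalues sum to 12, which equals trace(L) = 2|E|.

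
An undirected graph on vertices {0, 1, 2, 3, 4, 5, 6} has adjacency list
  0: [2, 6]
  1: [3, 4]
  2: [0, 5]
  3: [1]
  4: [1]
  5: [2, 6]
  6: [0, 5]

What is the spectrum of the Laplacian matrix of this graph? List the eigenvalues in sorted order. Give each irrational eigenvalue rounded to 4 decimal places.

Reading degrees in the order [0, 1, 2, 3, 4, 5, 6] gives [2, 2, 2, 1, 1, 2, 2]; set D = diag(2, 2, 2, 1, 1, 2, 2) and form L = D - A. Diagonalising L (or applying a numerical eigensolver to the 7x7 matrix) gives the spectrum above. The 2 zero eigenvalues correspond to the 2 connected components. The eigenvalues sum to 12, which equals trace(L) = 2|E|.

[0, 0, 1, 2, 2, 3, 4]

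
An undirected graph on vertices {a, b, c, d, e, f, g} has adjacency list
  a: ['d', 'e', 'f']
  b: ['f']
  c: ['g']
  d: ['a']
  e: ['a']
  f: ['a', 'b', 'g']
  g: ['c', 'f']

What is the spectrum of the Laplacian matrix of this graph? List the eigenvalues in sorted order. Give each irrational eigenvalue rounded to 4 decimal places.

[0, 0.3217, 0.6802, 1, 2.1397, 3.2297, 4.6287]

Reading degrees in the order [a, b, c, d, e, f, g] gives [3, 1, 1, 1, 1, 3, 2]; set D = diag(3, 1, 1, 1, 1, 3, 2) and form L = D - A. The multiplicity of 0 as a Laplacian eigenvalue equals the number of connected components. The eigenvalues sum to 12, which equals trace(L) = 2|E|.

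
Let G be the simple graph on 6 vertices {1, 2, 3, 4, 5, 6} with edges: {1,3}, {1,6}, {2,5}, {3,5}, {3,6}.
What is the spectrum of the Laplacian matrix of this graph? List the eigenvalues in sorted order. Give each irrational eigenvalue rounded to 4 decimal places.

[0, 0, 0.5188, 2.3111, 3, 4.1701]

With the vertex order [1, 2, 3, 4, 5, 6], the degrees are [2, 1, 3, 0, 2, 2], giving D = diag(2, 1, 3, 0, 2, 2) and L = D - A. The multiplicity of 0 as a Laplacian eigenvalue equals the number of connected components. The 2 zero eigenvalues correspond to the 2 connected components. There are 2 zeros in the spectrum, matching the 2 components.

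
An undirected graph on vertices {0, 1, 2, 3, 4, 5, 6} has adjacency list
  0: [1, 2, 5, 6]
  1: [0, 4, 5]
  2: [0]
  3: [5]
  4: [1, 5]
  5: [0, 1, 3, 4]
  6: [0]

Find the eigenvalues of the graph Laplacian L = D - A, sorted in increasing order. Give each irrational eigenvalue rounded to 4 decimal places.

[0, 0.6150, 1, 1.1509, 3.1118, 4.6229, 5.4993]

Reading degrees in the order [0, 1, 2, 3, 4, 5, 6] gives [4, 3, 1, 1, 2, 4, 1]; set D = diag(4, 3, 1, 1, 2, 4, 1) and form L = D - A. L is symmetric positive semidefinite, so every eigenvalue is real and nonnegative. The single zero eigenvalue shows the graph is connected. By the matrix-tree theorem the graph has (1/7) * product of the nonzero eigenvalues = 8 spanning trees.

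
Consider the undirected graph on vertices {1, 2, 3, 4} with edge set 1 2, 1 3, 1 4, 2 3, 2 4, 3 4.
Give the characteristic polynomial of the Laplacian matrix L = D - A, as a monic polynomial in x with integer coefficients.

x^4 - 12x^3 + 48x^2 - 64x

Reading degrees in the order [1, 2, 3, 4] gives [3, 3, 3, 3]; set D = diag(3, 3, 3, 3) and form L = D - A. The eigenvalues of L are [0, 4, 4, 4]; the characteristic polynomial is the product of (x - lambda_i), which multiplies out to x^4 - 12x^3 + 48x^2 - 64x. The coefficient of x^3 equals -trace(L) = -12, matching the sum of degrees. By the matrix-tree theorem the graph has (1/4) * product of the nonzero eigenvalues = 16 spanning trees.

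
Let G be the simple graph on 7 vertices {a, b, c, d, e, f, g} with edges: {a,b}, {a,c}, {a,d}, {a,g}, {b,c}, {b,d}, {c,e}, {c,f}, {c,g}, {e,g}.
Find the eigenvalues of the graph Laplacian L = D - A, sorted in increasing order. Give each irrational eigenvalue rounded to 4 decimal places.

With the vertex order [a, b, c, d, e, f, g], the degrees are [4, 3, 5, 2, 2, 1, 3], giving D = diag(4, 3, 5, 2, 2, 1, 3) and L = D - A. L is symmetric positive semidefinite, so every eigenvalue is real and nonnegative.

[0, 0.8975, 1.2654, 3.0813, 3.5106, 5.0997, 6.1455]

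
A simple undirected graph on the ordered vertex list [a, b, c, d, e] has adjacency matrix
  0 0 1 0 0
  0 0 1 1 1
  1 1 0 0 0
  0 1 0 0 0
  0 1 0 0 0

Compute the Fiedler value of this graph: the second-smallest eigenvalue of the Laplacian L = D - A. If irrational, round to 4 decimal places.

0.5188

Reading degrees in the order [a, b, c, d, e] gives [1, 3, 2, 1, 1]; set D = diag(1, 3, 2, 1, 1) and form L = D - A. The smallest Laplacian eigenvalue is always 0. The next one, lambda_2 = 0.5188, measures how hard the graph is to disconnect: larger values mean better connectivity. The largest eigenvalue, 4.1701, is at most the vertex count 5.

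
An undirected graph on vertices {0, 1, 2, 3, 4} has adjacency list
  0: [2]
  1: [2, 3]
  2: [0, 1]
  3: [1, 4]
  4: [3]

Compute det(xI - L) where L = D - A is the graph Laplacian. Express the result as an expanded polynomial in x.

With the vertex order [0, 1, 2, 3, 4], the degrees are [1, 2, 2, 2, 1], giving D = diag(1, 2, 2, 2, 1) and L = D - A. L has integer entries, so p(x) = det(xI - L) has integer coefficients. Expanding the determinant yields x^5 - 8x^4 + 21x^3 - 20x^2 + 5x. Since p(0) = det(-L) = 0, x divides p(x). By the matrix-tree theorem the graph has (1/5) * product of the nonzero eigenvalues = 1 spanning tree.

x^5 - 8x^4 + 21x^3 - 20x^2 + 5x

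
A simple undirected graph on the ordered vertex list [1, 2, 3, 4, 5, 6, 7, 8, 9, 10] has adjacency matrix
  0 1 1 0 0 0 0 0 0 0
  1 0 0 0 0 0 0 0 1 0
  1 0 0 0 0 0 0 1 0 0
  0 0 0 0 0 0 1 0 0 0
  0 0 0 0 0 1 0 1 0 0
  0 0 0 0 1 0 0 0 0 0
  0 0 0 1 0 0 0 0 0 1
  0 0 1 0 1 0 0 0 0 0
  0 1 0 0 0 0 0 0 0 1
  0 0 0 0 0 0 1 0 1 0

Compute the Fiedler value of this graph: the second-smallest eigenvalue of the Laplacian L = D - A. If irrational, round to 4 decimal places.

Each diagonal entry of L is the vertex degree and each off-diagonal entry is -1 where an edge is present, 0 otherwise; in the order [1, 2, 3, 4, 5, 6, 7, 8, 9, 10] the diagonal is [2, 2, 2, 1, 2, 1, 2, 2, 2, 2]. The smallest Laplacian eigenvalue is always 0. The next one, lambda_2 = 0.0979, measures how hard the graph is to disconnect: larger values mean better connectivity. The eigenvalues sum to 18, which equals trace(L) = 2|E|.

0.0979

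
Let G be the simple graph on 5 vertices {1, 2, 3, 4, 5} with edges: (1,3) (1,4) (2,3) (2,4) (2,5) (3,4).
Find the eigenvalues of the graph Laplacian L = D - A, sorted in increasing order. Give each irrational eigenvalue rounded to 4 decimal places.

With the vertex order [1, 2, 3, 4, 5], the degrees are [2, 3, 3, 3, 1], giving D = diag(2, 3, 3, 3, 1) and L = D - A. Diagonalising L (or applying a numerical eigensolver to the 5x5 matrix) gives the spectrum above.

[0, 0.8299, 2.6889, 4, 4.4812]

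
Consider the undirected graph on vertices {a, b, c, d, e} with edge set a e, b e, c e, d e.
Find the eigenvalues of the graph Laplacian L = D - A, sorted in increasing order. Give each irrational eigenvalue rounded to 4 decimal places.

Reading degrees in the order [a, b, c, d, e] gives [1, 1, 1, 1, 4]; set D = diag(1, 1, 1, 1, 4) and form L = D - A. Since every row of L sums to 0, the all-ones vector is in the kernel and 0 is an eigenvalue.

[0, 1, 1, 1, 5]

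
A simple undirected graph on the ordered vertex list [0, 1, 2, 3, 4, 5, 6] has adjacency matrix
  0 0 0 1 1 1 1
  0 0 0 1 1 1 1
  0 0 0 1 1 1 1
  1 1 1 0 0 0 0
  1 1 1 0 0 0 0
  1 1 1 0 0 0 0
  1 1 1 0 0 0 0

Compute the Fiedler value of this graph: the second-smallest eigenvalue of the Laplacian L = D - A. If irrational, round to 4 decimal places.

3

Each diagonal entry of L is the vertex degree and each off-diagonal entry is -1 where an edge is present, 0 otherwise; in the order [0, 1, 2, 3, 4, 5, 6] the diagonal is [4, 4, 4, 3, 3, 3, 3]. The smallest Laplacian eigenvalue is always 0. The next one, lambda_2 = 3, measures how hard the graph is to disconnect: larger values mean better connectivity. By the matrix-tree theorem the graph has (1/7) * product of the nonzero eigenvalues = 432 spanning trees. The largest eigenvalue, 7, is at most the vertex count 7.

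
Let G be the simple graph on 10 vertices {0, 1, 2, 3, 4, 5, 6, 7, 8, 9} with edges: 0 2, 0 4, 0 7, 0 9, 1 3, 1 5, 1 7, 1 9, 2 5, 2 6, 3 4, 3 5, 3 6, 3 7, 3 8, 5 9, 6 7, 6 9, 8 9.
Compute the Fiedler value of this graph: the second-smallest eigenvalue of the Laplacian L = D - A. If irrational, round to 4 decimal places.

Each diagonal entry of L is the vertex degree and each off-diagonal entry is -1 where an edge is present, 0 otherwise; in the order [0, 1, 2, 3, 4, 5, 6, 7, 8, 9] the diagonal is [4, 4, 3, 6, 2, 4, 4, 4, 2, 5]. Computing the eigenvalues of L and sorting gives [0, 1.6529, 1.8700, 2.7350, 3.2599, 3.9533, 4.6185, 5.4453, 6.7665, 7.6985]. The Fiedler value lambda_2 = 1.6529 is strictly positive, so the graph is connected.

1.6529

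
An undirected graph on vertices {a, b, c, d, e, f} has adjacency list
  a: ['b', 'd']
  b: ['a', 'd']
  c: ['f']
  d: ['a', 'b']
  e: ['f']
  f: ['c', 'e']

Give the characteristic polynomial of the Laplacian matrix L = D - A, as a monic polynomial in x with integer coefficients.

With the vertex order [a, b, c, d, e, f], the degrees are [2, 2, 1, 2, 1, 2], giving D = diag(2, 2, 1, 2, 1, 2) and L = D - A. The eigenvalues of L are [0, 0, 1, 3, 3, 3]; the characteristic polynomial is the product of (x - lambda_i), which multiplies out to x^6 - 10x^5 + 36x^4 - 54x^3 + 27x^2. The constant term is 0 because L is singular (the all-ones vector lies in its kernel). The eigenvalues sum to 10, which equals trace(L) = 2|E|. The largest eigenvalue, 3, is at most the vertex count 6.

x^6 - 10x^5 + 36x^4 - 54x^3 + 27x^2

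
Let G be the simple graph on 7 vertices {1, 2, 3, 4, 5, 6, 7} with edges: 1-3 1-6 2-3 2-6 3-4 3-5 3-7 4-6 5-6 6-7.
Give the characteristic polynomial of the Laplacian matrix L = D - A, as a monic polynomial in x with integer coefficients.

Reading degrees in the order [1, 2, 3, 4, 5, 6, 7] gives [2, 2, 5, 2, 2, 5, 2]; set D = diag(2, 2, 5, 2, 2, 5, 2) and form L = D - A. L has integer entries, so p(x) = det(xI - L) has integer coefficients. Expanding the determinant yields x^7 - 20x^6 + 155x^5 - 600x^4 + 1240x^3 - 1312x^2 + 560x. The constant term is 0 because L is singular (the all-ones vector lies in its kernel). By the matrix-tree theorem the graph has (1/7) * product of the nonzero eigenvalues = 80 spanning trees.

x^7 - 20x^6 + 155x^5 - 600x^4 + 1240x^3 - 1312x^2 + 560x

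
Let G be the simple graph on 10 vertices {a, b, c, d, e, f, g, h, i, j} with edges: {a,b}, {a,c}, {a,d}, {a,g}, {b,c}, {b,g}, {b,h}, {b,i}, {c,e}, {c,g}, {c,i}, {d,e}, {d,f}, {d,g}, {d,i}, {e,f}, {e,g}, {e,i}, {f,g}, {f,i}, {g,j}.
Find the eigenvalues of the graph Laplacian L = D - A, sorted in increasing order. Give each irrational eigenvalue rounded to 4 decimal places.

[0, 0.8085, 1.0477, 3.0766, 4.4007, 5.3356, 5.5907, 6.4161, 6.9158, 8.4081]

Reading degrees in the order [a, b, c, d, e, f, g, h, i, j] gives [4, 5, 5, 5, 5, 4, 7, 1, 5, 1]; set D = diag(4, 5, 5, 5, 5, 4, 7, 1, 5, 1) and form L = D - A. Since every row of L sums to 0, the all-ones vector is in the kernel and 0 is an eigenvalue. The single zero eigenvalue shows the graph is connected.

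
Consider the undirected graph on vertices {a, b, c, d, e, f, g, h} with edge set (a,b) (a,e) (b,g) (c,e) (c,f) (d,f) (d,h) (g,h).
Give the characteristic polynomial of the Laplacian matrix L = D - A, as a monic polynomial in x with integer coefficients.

Each diagonal entry of L is the vertex degree and each off-diagonal entry is -1 where an edge is present, 0 otherwise; in the order [a, b, c, d, e, f, g, h] the diagonal is [2, 2, 2, 2, 2, 2, 2, 2]. L has integer entries, so p(x) = det(xI - L) has integer coefficients. Expanding the determinant yields x^8 - 16x^7 + 104x^6 - 352x^5 + 660x^4 - 672x^3 + 336x^2 - 64x. Since p(0) = det(-L) = 0, x divides p(x). There is one zero in the spectrum, matching the 1 component.

x^8 - 16x^7 + 104x^6 - 352x^5 + 660x^4 - 672x^3 + 336x^2 - 64x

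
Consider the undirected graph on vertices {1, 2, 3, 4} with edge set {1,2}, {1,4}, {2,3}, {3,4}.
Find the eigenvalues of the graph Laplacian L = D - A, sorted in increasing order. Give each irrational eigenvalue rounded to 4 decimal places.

[0, 2, 2, 4]

With the vertex order [1, 2, 3, 4], the degrees are [2, 2, 2, 2], giving D = diag(2, 2, 2, 2) and L = D - A. L is symmetric positive semidefinite, so every eigenvalue is real and nonnegative.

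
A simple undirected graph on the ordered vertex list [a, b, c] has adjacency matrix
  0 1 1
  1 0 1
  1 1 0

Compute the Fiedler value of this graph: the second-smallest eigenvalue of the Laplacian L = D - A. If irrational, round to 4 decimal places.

Each diagonal entry of L is the vertex degree and each off-diagonal entry is -1 where an edge is present, 0 otherwise; in the order [a, b, c] the diagonal is [2, 2, 2]. Computing the eigenvalues of L and sorting gives [0, 3, 3]. The Fiedler value lambda_2 = 3 is strictly positive, so the graph is connected. The eigenvalues sum to 6, which equals trace(L) = 2|E|.

3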